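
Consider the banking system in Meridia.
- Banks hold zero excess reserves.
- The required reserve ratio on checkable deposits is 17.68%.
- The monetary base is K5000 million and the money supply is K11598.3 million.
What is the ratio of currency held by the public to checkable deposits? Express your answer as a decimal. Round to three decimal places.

0.447

Using m = M/MB = 11598.3/5000 = 2.319660. From m = (1 + c)/(c + rr + e), rearranging gives 1 + c = m·(c + rr + e), so c·(1 − m) = m·(rr + e) − 1.
Hence c = [m·(rr + e) − 1]/(1 − m) = [2.319660 × (0.1768 + 0) − 1] / (1 − 2.319660) ≈ 0.446997.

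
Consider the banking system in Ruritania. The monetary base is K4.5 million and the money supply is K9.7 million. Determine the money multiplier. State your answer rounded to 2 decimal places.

The money multiplier is m = M / MB = 9.7 / 4.5 ≈ 2.15556.

2.16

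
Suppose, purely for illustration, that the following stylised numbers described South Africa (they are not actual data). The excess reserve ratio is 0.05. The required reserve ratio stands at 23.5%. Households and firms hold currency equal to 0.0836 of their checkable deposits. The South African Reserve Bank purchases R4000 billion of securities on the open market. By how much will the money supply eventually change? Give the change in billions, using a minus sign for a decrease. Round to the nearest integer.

The money multiplier is m = (1 + c) / (rr + e + c) = (1 + 0.0836) / (0.235 + 0.05 + 0.0836) ≈ 2.93977.
The purchase adds 4000 billion of base, so ΔM = m × ΔMB = 2.93977 × (+4000) = 11759.08 billion.

R11759 billion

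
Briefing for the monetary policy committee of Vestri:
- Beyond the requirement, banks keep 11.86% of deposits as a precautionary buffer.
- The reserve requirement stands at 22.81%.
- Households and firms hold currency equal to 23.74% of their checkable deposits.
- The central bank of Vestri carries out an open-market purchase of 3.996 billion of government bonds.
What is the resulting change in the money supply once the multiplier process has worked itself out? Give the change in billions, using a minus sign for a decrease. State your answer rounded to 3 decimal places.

The money multiplier is m = (1 + c) / (rr + e + c) = (1 + 0.2374) / (0.2281 + 0.1186 + 0.2374) ≈ 2.11847.
The purchase adds 3.996 billion of base, so ΔM = m × ΔMB = 2.11847 × (+3.996) ≈ 8.4654 billion.

8.465 billion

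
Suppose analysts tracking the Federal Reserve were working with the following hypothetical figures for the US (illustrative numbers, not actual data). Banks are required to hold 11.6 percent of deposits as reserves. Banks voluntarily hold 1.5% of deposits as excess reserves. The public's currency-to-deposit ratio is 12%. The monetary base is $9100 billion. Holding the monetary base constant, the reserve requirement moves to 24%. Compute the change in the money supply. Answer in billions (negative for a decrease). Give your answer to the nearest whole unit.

Initially m₁ = (1 + 0.12) / (0.116 + 0.015 + 0.12) ≈ 4.46215, so M₁ = 4.46215 × 9100 = 40605.565 billion.
After the change m₂ = (1 + 0.12) / (0.24 + 0.015 + 0.12) ≈ 2.98667, so M₂ = 2.98667 × 9100 = 27178.697 billion.
ΔM = M₂ − M₁ = 27178.697 − 40605.565 = -13426.868 billion.

-13427 billion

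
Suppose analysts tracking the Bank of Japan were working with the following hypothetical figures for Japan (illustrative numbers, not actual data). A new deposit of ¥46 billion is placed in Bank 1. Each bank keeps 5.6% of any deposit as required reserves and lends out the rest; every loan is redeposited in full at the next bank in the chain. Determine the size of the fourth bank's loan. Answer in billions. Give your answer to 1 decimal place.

¥36.5 billion

Each bank lends a fraction (1 − rr) = 0.9440 of the deposit it receives, so Bank 4 receives 46·0.9440^3 and lends 46·0.9440^4 ≈ 36.5297 billion.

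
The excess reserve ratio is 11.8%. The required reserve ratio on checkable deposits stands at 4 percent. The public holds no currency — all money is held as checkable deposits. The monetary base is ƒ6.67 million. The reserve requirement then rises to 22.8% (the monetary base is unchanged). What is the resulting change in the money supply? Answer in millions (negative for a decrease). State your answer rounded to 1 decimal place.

Initially m₁ = 1 / (0.04 + 0.118) ≈ 6.3291, so M₁ = 6.3291 × 6.67 ≈ 42.2151 million.
After the change m₂ = 1 / (0.228 + 0.118) ≈ 2.8902, so M₂ = 2.8902 × 6.67 ≈ 19.2776 million.
ΔM = M₂ − M₁ = 19.2776 − 42.2151 = -22.9375 million.

-22.9 million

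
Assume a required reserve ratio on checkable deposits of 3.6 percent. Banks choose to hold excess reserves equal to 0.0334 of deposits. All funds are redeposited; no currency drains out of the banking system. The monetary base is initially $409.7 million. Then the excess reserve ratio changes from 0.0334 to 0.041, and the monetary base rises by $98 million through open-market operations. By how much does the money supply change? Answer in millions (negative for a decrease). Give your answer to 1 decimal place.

Before: m₁ = 1 / (0.036 + 0.0334) ≈ 14.40922, MB₁ = 409.7, so M₁ = 14.40922 × 409.7 ≈ 5903.4574 million.
After: m₂ = 1 / (0.036 + 0.041) ≈ 12.98701, MB₂ = 409.7 + 98 = 507.7, so M₂ = 12.98701 × 507.7 ≈ 6593.505 million.
ΔM = M₂ − M₁ = 6593.505 − 5903.4574 = 690.0476 million.

$690.0 million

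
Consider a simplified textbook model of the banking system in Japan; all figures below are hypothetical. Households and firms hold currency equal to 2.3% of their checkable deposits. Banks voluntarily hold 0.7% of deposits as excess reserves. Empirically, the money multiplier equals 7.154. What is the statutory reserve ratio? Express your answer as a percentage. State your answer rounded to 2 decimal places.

11.30%

Using m = 7.154. Since m = (1 + c)/(c + rr + e), the denominator satisfies c + rr + e = (1 + c)/m = (1 + 0.023) / 7.154 ≈ 0.142997.
With c = 0.023 and e = 0.007, the statutory reserve ratio is 0.142997 − 0.023 − 0.007 = 0.112997.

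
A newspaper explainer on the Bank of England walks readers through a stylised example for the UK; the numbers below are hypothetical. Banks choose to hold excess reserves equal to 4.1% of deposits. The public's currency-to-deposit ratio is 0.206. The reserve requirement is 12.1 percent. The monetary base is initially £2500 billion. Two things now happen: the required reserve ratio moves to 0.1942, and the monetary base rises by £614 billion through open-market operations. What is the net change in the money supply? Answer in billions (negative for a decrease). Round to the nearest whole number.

Before: m₁ = (1 + 0.206) / (0.121 + 0.041 + 0.206) ≈ 3.27717, MB₁ = 2500, so M₁ = 3.27717 × 2500 = 8192.925 billion.
After: m₂ = (1 + 0.206) / (0.1942 + 0.041 + 0.206) ≈ 2.73345, MB₂ = 2500 + 614 = 3114, so M₂ = 2.73345 × 3114 = 8511.9633 billion.
ΔM = M₂ − M₁ = 8511.9633 − 8192.925 = 319.0383 billion.

£319 billion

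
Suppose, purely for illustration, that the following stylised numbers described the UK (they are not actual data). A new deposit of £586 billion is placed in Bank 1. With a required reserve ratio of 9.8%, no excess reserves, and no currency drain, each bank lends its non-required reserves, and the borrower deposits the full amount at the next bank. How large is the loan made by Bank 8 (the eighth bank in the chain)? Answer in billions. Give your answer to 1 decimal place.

Each bank lends a fraction (1 − rr) = 0.9020 of the deposit it receives, so Bank 8 receives 586·0.9020^7 and lends 586·0.9020^8 ≈ 256.7733 billion.

£256.8 billion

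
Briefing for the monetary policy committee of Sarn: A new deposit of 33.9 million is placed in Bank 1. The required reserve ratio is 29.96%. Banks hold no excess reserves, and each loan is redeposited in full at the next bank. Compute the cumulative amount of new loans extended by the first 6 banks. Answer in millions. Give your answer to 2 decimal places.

69.90 million

Bank i lends (1 − rr)^i of the original deposit: Bank 1 lends 33.9·0.7004 ≈ 23.7436, Bank 2 lends 33.9·0.7004² ≈ 16.6300, and so on.
Summing a geometric series: total = 33.9·[0.7004·(1 − 0.7004^6) / (1 − 0.7004)] ≈ 69.8951 million.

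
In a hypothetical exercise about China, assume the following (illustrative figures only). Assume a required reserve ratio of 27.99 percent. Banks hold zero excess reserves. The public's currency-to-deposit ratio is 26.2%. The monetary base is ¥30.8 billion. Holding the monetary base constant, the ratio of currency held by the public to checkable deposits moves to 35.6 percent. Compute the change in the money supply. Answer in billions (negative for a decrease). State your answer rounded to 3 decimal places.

-6.050 billion

Initially m₁ = (1 + 0.262) / (0.2799 + 0.262) ≈ 2.328843, so M₁ = 2.328843 × 30.8 ≈ 71.7284 billion.
After the change m₂ = (1 + 0.356) / (0.2799 + 0.356) ≈ 2.132411, so M₂ = 2.132411 × 30.8 ≈ 65.6783 billion.
ΔM = M₂ − M₁ = 65.6783 − 71.7284 = -6.0501 billion.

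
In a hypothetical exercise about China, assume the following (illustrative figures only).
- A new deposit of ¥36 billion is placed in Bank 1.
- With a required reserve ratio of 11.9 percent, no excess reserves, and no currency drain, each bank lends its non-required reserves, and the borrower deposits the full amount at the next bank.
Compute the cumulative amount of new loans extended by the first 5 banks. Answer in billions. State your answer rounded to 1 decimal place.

¥125.1 billion

Bank i lends (1 − rr)^i of the original deposit: Bank 1 lends 36·0.8810 = 31.7160, Bank 2 lends 36·0.8810² ≈ 27.9418, and so on.
Summing a geometric series: total = 36·[0.8810·(1 − 0.8810^5) / (1 − 0.8810)] ≈ 125.0684 billion.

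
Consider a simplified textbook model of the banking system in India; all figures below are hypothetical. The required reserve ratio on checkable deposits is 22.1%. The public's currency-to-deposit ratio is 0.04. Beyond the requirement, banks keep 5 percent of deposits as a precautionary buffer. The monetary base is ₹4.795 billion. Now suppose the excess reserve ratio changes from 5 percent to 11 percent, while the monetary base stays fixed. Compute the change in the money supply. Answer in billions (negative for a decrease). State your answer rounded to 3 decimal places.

Initially m₁ = (1 + 0.04) / (0.221 + 0.05 + 0.04) ≈ 3.34405, so M₁ = 3.34405 × 4.795 ≈ 16.0347 billion.
After the change m₂ = (1 + 0.04) / (0.221 + 0.11 + 0.04) ≈ 2.80323, so M₂ = 2.80323 × 4.795 ≈ 13.4415 billion.
ΔM = M₂ − M₁ = 13.4415 − 16.0347 = -2.5932 billion.

-2.593 billion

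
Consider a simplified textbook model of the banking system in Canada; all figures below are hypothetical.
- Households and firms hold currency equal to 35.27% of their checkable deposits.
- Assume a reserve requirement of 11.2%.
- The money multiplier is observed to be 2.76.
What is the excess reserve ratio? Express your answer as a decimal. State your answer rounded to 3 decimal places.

0.025

Using m = 2.76. Since m = (1 + c)/(c + rr + e), the denominator satisfies c + rr + e = (1 + c)/m = (1 + 0.3527) / 2.76 ≈ 0.490109.
With c = 0.3527 and rr = 0.112, the excess reserve ratio is 0.490109 − 0.3527 − 0.112 = 0.025409.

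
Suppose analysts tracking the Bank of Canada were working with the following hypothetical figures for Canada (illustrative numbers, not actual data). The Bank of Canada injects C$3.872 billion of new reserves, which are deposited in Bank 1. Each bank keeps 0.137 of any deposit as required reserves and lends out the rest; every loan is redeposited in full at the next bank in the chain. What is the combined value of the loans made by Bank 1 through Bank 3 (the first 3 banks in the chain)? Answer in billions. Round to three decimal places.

Bank i lends (1 − rr)^i of the original deposit: Bank 1 lends 3.872·0.8630 ≈ 3.3415, Bank 2 lends 3.872·0.8630² ≈ 2.8837, and so on.
Summing a geometric series: total = 3.872·[0.8630·(1 − 0.8630^3) / (1 − 0.8630)] ≈ 8.7140 billion.

C$8.714 billion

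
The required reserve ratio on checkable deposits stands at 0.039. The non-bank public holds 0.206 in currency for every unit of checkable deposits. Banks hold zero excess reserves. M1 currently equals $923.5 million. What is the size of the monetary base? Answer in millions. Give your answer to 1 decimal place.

The money multiplier is m = (1 + c) / (rr + c) = (1 + 0.206) / (0.039 + 0.206) ≈ 4.92245.
MB = M / m = 923.5 / 4.92245 ≈ 187.6098 million.

$187.6 million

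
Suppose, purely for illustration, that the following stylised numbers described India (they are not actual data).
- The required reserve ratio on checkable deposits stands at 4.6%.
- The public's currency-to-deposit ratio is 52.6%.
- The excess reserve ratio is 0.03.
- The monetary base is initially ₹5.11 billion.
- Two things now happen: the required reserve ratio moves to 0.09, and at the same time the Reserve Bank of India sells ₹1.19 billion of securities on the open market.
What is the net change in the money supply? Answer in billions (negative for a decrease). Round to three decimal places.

-3.693 billion

Before: m₁ = (1 + 0.526) / (0.046 + 0.03 + 0.526) ≈ 2.53488, MB₁ = 5.11, so M₁ = 2.53488 × 5.11 ≈ 12.9532 billion.
After: m₂ = (1 + 0.526) / (0.09 + 0.03 + 0.526) ≈ 2.36223, MB₂ = 5.11 − 1.19 = 3.92, so M₂ = 2.36223 × 3.92 ≈ 9.2599 billion.
ΔM = M₂ − M₁ = 9.2599 − 12.9532 = -3.6933 billion.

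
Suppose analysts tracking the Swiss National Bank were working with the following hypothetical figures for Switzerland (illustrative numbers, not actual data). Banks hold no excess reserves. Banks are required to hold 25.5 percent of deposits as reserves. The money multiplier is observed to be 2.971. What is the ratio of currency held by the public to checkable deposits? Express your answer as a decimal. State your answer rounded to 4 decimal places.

Using m = 2.971. From m = (1 + c)/(c + rr + e), rearranging gives 1 + c = m·(c + rr + e), so c·(1 − m) = m·(rr + e) − 1.
Hence c = [m·(rr + e) − 1]/(1 − m) = [2.971 × (0.255 + 0) − 1] / (1 − 2.971) ≈ 0.122981.

0.1230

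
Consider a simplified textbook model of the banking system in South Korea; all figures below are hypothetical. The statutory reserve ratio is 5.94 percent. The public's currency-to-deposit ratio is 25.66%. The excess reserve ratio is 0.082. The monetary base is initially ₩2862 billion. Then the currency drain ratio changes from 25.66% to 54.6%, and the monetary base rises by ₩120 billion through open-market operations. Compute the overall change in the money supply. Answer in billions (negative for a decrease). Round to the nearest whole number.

Before: m₁ = (1 + 0.2566) / (0.0594 + 0.082 + 0.2566) ≈ 3.15729, MB₁ = 2862, so M₁ = 3.15729 × 2862 ≈ 9036.164 billion.
After: m₂ = (1 + 0.546) / (0.0594 + 0.082 + 0.546) ≈ 2.24905, MB₂ = 2862 + 120 = 2982, so M₂ = 2.24905 × 2982 = 6706.6671 billion.
ΔM = M₂ − M₁ = 6706.6671 − 9036.164 = -2329.4969 billion.

-2329 billion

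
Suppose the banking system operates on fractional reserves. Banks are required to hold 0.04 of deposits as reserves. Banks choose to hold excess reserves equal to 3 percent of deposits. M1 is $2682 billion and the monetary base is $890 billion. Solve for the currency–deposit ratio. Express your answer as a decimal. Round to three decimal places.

0.392

Using m = M/MB = 2682/890 ≈ 3.013483. From m = (1 + c)/(c + rr + e), rearranging gives 1 + c = m·(c + rr + e), so c·(1 − m) = m·(rr + e) − 1.
Hence c = [m·(rr + e) − 1]/(1 − m) = [3.013483 × (0.04 + 0.03) − 1] / (1 − 3.013483) ≈ 0.391886.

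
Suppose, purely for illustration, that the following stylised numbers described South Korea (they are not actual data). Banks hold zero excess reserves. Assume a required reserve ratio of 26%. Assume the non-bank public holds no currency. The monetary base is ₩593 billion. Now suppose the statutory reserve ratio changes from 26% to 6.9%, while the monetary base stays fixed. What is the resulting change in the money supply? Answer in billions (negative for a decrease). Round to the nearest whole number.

Initially m₁ = 1 / (0.26) ≈ 3.8462, so M₁ = 3.8462 × 593 = 2280.7966 billion.
After the change m₂ = 1 / (0.069) ≈ 14.4928, so M₂ = 14.4928 × 593 = 8594.2304 billion.
ΔM = M₂ − M₁ = 8594.2304 − 2280.7966 = 6313.4338 billion.

₩6313 billion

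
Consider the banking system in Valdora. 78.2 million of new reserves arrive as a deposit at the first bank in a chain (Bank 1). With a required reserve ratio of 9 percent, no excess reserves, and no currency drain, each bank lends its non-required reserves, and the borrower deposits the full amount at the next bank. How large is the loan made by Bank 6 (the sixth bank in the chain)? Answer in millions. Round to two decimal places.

Each bank lends a fraction (1 − rr) = 0.9100 of the deposit it receives, so Bank 6 receives 78.2·0.9100^5 and lends 78.2·0.9100^6 ≈ 44.4074 million.

44.41 million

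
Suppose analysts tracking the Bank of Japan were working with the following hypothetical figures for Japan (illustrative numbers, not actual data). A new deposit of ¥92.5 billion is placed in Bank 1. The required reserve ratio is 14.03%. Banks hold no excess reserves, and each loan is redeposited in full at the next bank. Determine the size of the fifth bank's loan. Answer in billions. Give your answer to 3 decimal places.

Each bank lends a fraction (1 − rr) = 0.8597 of the deposit it receives, so Bank 5 receives 92.5·0.8597^4 and lends 92.5·0.8597^5 ≈ 43.4387 billion.

¥43.439 billion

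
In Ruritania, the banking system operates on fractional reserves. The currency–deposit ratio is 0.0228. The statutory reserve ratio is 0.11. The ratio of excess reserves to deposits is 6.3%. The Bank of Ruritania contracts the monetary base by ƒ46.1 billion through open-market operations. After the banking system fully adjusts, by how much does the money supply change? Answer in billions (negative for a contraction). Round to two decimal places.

-240.81 billion

The money multiplier is m = (1 + c) / (rr + e + c) = (1 + 0.0228) / (0.11 + 0.063 + 0.0228) ≈ 5.22370.
The sale removes 46.1 billion of base, so ΔM = m × ΔMB = 5.22370 × (−46.1) ≈ -240.8126 billion.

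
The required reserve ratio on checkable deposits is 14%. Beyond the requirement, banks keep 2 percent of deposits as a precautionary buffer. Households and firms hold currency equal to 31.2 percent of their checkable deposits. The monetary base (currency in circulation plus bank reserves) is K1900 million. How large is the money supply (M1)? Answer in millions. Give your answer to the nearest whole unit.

The money multiplier is m = (1 + c) / (rr + e + c) = (1 + 0.312) / (0.14 + 0.02 + 0.312) ≈ 2.77966.
So M = m × MB = 2.77966 × 1900 = 5281.354 million.

K5281 million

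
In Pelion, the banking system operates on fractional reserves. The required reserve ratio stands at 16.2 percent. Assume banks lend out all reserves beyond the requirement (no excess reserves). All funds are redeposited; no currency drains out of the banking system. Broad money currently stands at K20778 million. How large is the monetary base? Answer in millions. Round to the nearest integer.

With no currency drain and no excess reserves, the money multiplier is m = 1/rr = 1/0.162 ≈ 6.172840.
The monetary base is MB = M / m = 20778 / 6.172840 ≈ 3366.0357 million.

K3366 million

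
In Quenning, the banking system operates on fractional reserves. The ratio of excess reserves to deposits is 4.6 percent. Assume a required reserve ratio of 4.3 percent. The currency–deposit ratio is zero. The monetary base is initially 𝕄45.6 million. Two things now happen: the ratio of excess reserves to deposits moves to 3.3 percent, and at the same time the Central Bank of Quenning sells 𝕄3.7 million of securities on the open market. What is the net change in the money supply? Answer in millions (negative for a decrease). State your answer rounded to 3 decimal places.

𝕄38.956 million

Before: m₁ = 1 / (0.043 + 0.046) ≈ 11.235955, MB₁ = 45.6, so M₁ = 11.235955 × 45.6 ≈ 512.3595 million.
After: m₂ = 1 / (0.043 + 0.033) ≈ 13.157895, MB₂ = 45.6 − 3.7 = 41.9, so M₂ = 13.157895 × 41.9 ≈ 551.3158 million.
ΔM = M₂ − M₁ = 551.3158 − 512.3595 = 38.9563 million.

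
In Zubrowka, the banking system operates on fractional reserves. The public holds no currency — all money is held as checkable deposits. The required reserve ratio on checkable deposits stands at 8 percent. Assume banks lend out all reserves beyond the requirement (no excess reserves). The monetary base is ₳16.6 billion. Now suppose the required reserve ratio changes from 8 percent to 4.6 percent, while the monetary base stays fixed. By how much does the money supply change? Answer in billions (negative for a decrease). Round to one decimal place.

Initially m₁ = 1 / (0.08) = 12.5, so M₁ = 12.5 × 16.6 = 207.5 billion.
After the change m₂ = 1 / (0.046) ≈ 21.7391, so M₂ = 21.7391 × 16.6 ≈ 360.8691 billion.
ΔM = M₂ − M₁ = 360.8691 − 207.5 = 153.3691 billion.

₳153.4 billion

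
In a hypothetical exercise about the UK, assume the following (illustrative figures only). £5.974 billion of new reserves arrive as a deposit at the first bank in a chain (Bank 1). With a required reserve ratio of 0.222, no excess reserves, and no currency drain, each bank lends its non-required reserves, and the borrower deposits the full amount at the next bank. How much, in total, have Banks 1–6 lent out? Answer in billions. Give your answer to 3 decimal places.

Bank i lends (1 − rr)^i of the original deposit: Bank 1 lends 5.974·0.7780 ≈ 4.6478, Bank 2 lends 5.974·0.7780² ≈ 3.6160, and so on.
Summing a geometric series: total = 5.974·[0.7780·(1 − 0.7780^6) / (1 − 0.7780)] ≈ 16.2932 billion.

£16.293 billion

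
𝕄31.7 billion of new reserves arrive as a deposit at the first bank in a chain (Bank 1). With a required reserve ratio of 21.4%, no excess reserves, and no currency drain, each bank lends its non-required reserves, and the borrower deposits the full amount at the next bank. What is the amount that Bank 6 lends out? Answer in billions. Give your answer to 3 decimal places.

𝕄7.475 billion

Each bank lends a fraction (1 − rr) = 0.7860 of the deposit it receives, so Bank 6 receives 31.7·0.7860^5 and lends 31.7·0.7860^6 ≈ 7.4747 billion.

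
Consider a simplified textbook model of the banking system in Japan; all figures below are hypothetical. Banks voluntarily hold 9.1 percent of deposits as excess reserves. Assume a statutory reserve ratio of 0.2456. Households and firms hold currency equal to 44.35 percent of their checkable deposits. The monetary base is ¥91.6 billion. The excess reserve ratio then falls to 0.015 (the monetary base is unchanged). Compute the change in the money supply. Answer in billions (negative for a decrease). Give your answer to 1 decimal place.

¥18.3 billion

Initially m₁ = (1 + 0.4435) / (0.2456 + 0.091 + 0.4435) ≈ 1.8504, so M₁ = 1.8504 × 91.6 ≈ 169.4966 billion.
After the change m₂ = (1 + 0.4435) / (0.2456 + 0.015 + 0.4435) ≈ 2.0501, so M₂ = 2.0501 × 91.6 ≈ 187.7892 billion.
ΔM = M₂ − M₁ = 187.7892 − 169.4966 = 18.2926 billion.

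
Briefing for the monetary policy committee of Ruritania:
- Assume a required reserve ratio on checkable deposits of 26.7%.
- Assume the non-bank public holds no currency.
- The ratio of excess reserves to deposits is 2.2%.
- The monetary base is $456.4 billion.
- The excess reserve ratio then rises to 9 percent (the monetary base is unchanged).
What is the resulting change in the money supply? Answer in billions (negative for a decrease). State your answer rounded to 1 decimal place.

-300.8 billion

Initially m₁ = 1 / (0.267 + 0.022) ≈ 3.46021, so M₁ = 3.46021 × 456.4 ≈ 1579.2398 billion.
After the change m₂ = 1 / (0.267 + 0.09) ≈ 2.80112, so M₂ = 2.80112 × 456.4 ≈ 1278.4312 billion.
ΔM = M₂ − M₁ = 1278.4312 − 1579.2398 = -300.8086 billion.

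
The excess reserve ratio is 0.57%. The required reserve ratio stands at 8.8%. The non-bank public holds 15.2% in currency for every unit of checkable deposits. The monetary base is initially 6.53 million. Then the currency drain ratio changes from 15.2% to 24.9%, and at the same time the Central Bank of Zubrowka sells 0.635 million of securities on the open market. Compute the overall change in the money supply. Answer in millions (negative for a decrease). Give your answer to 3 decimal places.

-9.132 million

Before: m₁ = (1 + 0.152) / (0.088 + 0.0057 + 0.152) ≈ 4.68864, MB₁ = 6.53, so M₁ = 4.68864 × 6.53 ≈ 30.6168 million.
After: m₂ = (1 + 0.249) / (0.088 + 0.0057 + 0.249) ≈ 3.64459, MB₂ = 6.53 − 0.635 = 5.895, so M₂ = 3.64459 × 5.895 ≈ 21.4849 million.
ΔM = M₂ − M₁ = 21.4849 − 30.6168 = -9.1319 million.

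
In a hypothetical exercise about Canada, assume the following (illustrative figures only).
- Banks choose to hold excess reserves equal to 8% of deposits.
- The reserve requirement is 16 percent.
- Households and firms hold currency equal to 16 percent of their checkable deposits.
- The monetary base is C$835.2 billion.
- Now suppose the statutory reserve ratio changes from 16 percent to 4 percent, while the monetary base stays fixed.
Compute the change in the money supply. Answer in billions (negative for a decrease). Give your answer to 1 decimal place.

Initially m₁ = (1 + 0.16) / (0.16 + 0.08 + 0.16) = 2.9, so M₁ = 2.9 × 835.2 = 2422.08 billion.
After the change m₂ = (1 + 0.16) / (0.04 + 0.08 + 0.16) ≈ 4.14286, so M₂ = 4.14286 × 835.2 ≈ 3460.1167 billion.
ΔM = M₂ − M₁ = 3460.1167 − 2422.08 = 1038.0367 billion.

C$1038.0 billion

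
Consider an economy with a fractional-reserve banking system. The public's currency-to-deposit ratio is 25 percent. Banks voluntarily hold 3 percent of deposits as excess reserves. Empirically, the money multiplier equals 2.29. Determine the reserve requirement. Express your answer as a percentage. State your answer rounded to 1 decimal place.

Using m = 2.29. Since m = (1 + c)/(c + rr + e), the denominator satisfies c + rr + e = (1 + c)/m = (1 + 0.25) / 2.29 ≈ 0.545852.
With c = 0.25 and e = 0.03, the reserve requirement is 0.545852 − 0.25 − 0.03 = 0.265852.

26.6%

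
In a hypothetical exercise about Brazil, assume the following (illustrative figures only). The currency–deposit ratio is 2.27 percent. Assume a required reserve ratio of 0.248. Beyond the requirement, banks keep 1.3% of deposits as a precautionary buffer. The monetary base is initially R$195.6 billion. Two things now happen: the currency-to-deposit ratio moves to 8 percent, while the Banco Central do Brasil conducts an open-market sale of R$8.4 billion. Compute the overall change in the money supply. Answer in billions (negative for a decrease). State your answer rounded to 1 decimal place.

-112.2 billion

Before: m₁ = (1 + 0.0227) / (0.248 + 0.013 + 0.0227) ≈ 3.60486, MB₁ = 195.6, so M₁ = 3.60486 × 195.6 ≈ 705.1106 billion.
After: m₂ = (1 + 0.08) / (0.248 + 0.013 + 0.08) ≈ 3.16716, MB₂ = 195.6 − 8.4 = 187.2, so M₂ = 3.16716 × 187.2 ≈ 592.8924 billion.
ΔM = M₂ − M₁ = 592.8924 − 705.1106 = -112.2182 billion.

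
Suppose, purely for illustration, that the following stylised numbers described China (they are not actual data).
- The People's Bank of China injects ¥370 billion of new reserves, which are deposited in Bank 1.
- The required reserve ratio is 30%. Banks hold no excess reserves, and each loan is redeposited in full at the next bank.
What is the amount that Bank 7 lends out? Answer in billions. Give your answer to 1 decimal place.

¥30.5 billion

Each bank lends a fraction (1 − rr) = 0.7000 of the deposit it receives, so Bank 7 receives 370·0.7000^6 and lends 370·0.7000^7 ≈ 30.4711 billion.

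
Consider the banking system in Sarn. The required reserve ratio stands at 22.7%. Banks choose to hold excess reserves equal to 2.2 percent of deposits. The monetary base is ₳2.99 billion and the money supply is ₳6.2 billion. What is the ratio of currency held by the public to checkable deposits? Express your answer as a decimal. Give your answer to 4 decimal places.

0.4505

Using m = M/MB = 6.2/2.99 ≈ 2.073579. From m = (1 + c)/(c + rr + e), rearranging gives 1 + c = m·(c + rr + e), so c·(1 − m) = m·(rr + e) − 1.
Hence c = [m·(rr + e) − 1]/(1 − m) = [2.073579 × (0.227 + 0.022) − 1] / (1 − 2.073579) ≈ 0.450529.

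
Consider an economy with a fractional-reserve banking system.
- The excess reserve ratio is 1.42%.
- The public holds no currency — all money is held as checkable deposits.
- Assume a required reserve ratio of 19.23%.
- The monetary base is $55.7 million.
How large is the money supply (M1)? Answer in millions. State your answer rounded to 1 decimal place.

$269.7 million

The money multiplier is m = 1 / (rr + e) = 1 / (0.1923 + 0.0142) ≈ 4.8426.
So M = m × MB = 4.8426 × 55.7 ≈ 269.7328 million.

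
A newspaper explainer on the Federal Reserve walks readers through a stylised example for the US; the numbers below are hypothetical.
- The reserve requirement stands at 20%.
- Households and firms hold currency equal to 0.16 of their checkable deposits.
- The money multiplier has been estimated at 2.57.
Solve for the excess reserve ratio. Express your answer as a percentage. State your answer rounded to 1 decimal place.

9.1%

Using m = 2.57. Since m = (1 + c)/(c + rr + e), the denominator satisfies c + rr + e = (1 + c)/m = (1 + 0.16) / 2.57 ≈ 0.451362.
With c = 0.16 and rr = 0.2, the excess reserve ratio is 0.451362 − 0.16 − 0.2 = 0.091362.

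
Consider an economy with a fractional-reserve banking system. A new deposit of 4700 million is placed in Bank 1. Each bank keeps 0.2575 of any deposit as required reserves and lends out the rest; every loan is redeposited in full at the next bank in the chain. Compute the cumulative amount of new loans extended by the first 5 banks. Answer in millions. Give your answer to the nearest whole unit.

10494 million

Bank i lends (1 − rr)^i of the original deposit: Bank 1 lends 4700·0.7425 = 3489.7500, Bank 2 lends 4700·0.7425² ≈ 2591.1394, and so on.
Summing a geometric series: total = 4700·[0.7425·(1 − 0.7425^5) / (1 − 0.7425)] ≈ 10493.9914 million.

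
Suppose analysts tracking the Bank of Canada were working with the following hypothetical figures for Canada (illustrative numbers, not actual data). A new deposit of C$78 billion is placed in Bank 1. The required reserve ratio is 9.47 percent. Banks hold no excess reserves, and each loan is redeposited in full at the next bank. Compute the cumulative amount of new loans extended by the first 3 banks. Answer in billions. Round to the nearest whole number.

Bank i lends (1 − rr)^i of the original deposit: Bank 1 lends 78·0.9053 = 70.6134, Bank 2 lends 78·0.9053² ≈ 63.9263, and so on.
Summing a geometric series: total = 78·[0.9053·(1 − 0.9053^3) / (1 − 0.9053)] ≈ 192.4122 billion.

C$192 billion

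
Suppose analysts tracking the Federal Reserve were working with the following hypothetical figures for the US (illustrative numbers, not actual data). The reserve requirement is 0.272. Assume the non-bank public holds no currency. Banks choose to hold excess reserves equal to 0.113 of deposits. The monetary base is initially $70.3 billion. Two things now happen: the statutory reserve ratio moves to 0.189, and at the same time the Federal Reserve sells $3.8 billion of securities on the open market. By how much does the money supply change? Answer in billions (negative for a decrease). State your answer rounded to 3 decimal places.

Before: m₁ = 1 / (0.272 + 0.113) ≈ 2.597403, MB₁ = 70.3, so M₁ = 2.597403 × 70.3 ≈ 182.5974 billion.
After: m₂ = 1 / (0.189 + 0.113) ≈ 3.311258, MB₂ = 70.3 − 3.8 = 66.5, so M₂ = 3.311258 × 66.5 ≈ 220.1987 billion.
ΔM = M₂ − M₁ = 220.1987 − 182.5974 = 37.6013 billion.

$37.601 billion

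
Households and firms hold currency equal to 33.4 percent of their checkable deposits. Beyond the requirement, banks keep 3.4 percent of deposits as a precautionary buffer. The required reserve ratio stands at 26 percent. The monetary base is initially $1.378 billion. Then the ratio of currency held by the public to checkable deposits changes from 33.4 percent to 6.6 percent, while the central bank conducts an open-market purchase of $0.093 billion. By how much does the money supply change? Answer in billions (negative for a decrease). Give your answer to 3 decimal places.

$1.429 billion

Before: m₁ = (1 + 0.334) / (0.26 + 0.034 + 0.334) ≈ 2.12420, MB₁ = 1.378, so M₁ = 2.12420 × 1.378 ≈ 2.9271 billion.
After: m₂ = (1 + 0.066) / (0.26 + 0.034 + 0.066) ≈ 2.96111, MB₂ = 1.378 + 0.093 = 1.471, so M₂ = 2.96111 × 1.471 ≈ 4.3558 billion.
ΔM = M₂ − M₁ = 4.3558 − 2.9271 = 1.4287 billion.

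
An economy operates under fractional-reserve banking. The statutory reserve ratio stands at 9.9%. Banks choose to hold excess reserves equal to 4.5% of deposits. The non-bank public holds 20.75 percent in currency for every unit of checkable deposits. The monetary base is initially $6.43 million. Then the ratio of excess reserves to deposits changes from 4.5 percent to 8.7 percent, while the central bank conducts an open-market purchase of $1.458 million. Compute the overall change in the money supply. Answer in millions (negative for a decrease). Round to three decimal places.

Before: m₁ = (1 + 0.2075) / (0.099 + 0.045 + 0.2075) ≈ 3.43528, MB₁ = 6.43, so M₁ = 3.43528 × 6.43 ≈ 22.0889 million.
After: m₂ = (1 + 0.2075) / (0.099 + 0.087 + 0.2075) ≈ 3.06861, MB₂ = 6.43 + 1.458 = 7.888, so M₂ = 3.06861 × 7.888 ≈ 24.2052 million.
ΔM = M₂ − M₁ = 24.2052 − 22.0889 = 2.1163 million.

$2.116 million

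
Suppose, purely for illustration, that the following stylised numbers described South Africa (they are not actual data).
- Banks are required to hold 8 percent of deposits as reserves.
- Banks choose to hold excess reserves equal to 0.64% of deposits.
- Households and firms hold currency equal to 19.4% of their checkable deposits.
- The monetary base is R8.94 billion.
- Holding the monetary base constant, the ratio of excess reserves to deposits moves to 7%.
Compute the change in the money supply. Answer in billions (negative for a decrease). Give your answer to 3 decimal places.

-7.038 billion

Initially m₁ = (1 + 0.194) / (0.08 + 0.0064 + 0.194) ≈ 4.25820, so M₁ = 4.25820 × 8.94 ≈ 38.0683 billion.
After the change m₂ = (1 + 0.194) / (0.08 + 0.07 + 0.194) ≈ 3.47093, so M₂ = 3.47093 × 8.94 ≈ 31.0301 billion.
ΔM = M₂ − M₁ = 31.0301 − 38.0683 = -7.0382 billion.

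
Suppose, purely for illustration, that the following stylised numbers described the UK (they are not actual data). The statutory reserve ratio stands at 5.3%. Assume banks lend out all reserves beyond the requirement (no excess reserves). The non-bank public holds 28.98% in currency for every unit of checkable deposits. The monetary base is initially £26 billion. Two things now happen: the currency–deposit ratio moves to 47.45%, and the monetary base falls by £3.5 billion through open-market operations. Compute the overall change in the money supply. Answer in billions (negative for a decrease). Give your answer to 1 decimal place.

Before: m₁ = (1 + 0.2898) / (0.053 + 0.2898) ≈ 3.7625, MB₁ = 26, so M₁ = 3.7625 × 26 = 97.825 billion.
After: m₂ = (1 + 0.4745) / (0.053 + 0.4745) ≈ 2.7953, MB₂ = 26 − 3.5 = 22.5, so M₂ = 2.7953 × 22.5 ≈ 62.8942 billion.
ΔM = M₂ − M₁ = 62.8942 − 97.825 = -34.9308 billion.

-34.9 billion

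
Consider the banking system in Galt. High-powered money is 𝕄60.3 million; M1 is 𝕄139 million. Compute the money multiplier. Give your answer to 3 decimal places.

2.305

The money multiplier is m = M / MB = 139 / 60.3 ≈ 2.30514.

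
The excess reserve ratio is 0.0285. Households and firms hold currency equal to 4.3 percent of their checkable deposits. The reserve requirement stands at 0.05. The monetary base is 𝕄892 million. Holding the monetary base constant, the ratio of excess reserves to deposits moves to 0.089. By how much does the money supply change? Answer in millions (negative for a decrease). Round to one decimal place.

-2545.4 million

Initially m₁ = (1 + 0.043) / (0.05 + 0.0285 + 0.043) ≈ 8.58436, so M₁ = 8.58436 × 892 ≈ 7657.2491 million.
After the change m₂ = (1 + 0.043) / (0.05 + 0.089 + 0.043) ≈ 5.73077, so M₂ = 5.73077 × 892 ≈ 5111.8468 million.
ΔM = M₂ − M₁ = 5111.8468 − 7657.2491 = -2545.4023 million.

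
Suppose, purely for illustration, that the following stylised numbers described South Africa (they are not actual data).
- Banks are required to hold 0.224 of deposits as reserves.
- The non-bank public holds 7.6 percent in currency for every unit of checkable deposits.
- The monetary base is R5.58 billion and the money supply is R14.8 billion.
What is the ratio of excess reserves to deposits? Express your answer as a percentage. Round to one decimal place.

Using m = M/MB = 14.8/5.58 ≈ 2.652330. Since m = (1 + c)/(c + rr + e), the denominator satisfies c + rr + e = (1 + c)/m = (1 + 0.076) / 2.652330 ≈ 0.405681.
With c = 0.076 and rr = 0.224, the ratio of excess reserves to deposits is 0.405681 − 0.076 − 0.224 = 0.105681.

10.6%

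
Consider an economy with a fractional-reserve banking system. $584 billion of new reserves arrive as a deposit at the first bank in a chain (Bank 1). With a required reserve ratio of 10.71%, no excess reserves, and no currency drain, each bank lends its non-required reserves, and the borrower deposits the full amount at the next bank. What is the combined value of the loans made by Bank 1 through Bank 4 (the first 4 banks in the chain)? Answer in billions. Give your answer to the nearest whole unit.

Bank i lends (1 − rr)^i of the original deposit: Bank 1 lends 584·0.8929 = 521.4536, Bank 2 lends 584·0.8929² ≈ 465.6059, and so on.
Summing a geometric series: total = 584·[0.8929·(1 − 0.8929^4) / (1 − 0.8929)] ≈ 1774.0129 billion.

$1774 billion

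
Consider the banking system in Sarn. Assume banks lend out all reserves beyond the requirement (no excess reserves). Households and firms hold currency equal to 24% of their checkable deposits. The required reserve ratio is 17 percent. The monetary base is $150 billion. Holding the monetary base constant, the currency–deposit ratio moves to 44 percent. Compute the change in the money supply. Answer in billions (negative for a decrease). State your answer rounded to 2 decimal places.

Initially m₁ = (1 + 0.24) / (0.17 + 0.24) ≈ 3.024390, so M₁ = 3.024390 × 150 = 453.6585 billion.
After the change m₂ = (1 + 0.44) / (0.17 + 0.44) ≈ 2.360656, so M₂ = 2.360656 × 150 = 354.0984 billion.
ΔM = M₂ − M₁ = 354.0984 − 453.6585 = -99.5601 billion.

-99.56 billion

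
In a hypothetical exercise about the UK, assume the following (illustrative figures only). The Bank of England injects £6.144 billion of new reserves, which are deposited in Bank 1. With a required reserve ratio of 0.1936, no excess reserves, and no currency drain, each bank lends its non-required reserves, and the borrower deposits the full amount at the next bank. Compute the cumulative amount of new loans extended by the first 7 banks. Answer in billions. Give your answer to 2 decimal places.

£19.92 billion

Bank i lends (1 − rr)^i of the original deposit: Bank 1 lends 6.144·0.8064 ≈ 4.9545, Bank 2 lends 6.144·0.8064² ≈ 3.9953, and so on.
Summing a geometric series: total = 6.144·[0.8064·(1 − 0.8064^7) / (1 − 0.8064)] ≈ 19.9167 billion.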